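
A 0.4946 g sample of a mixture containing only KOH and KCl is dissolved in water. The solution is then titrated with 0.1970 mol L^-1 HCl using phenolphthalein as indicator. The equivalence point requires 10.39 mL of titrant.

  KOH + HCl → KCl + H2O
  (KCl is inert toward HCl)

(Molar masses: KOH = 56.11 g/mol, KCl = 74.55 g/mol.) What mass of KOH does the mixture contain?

0.1148 g

n(HCl) = 0.01039 × 0.1970 = 2.047 × 10^-3 mol
Let x = n(KOH), y = n(KCl).
Titrant: 1x = 2.047 × 10^-3;  mass: 56.11x + 74.55y = 0.4946
Solving, x = 2.047 × 10^-3 mol, y = 5.094 × 10^-3 mol
mass of KOH = 2.047 × 10^-3 × 56.11 = 0.1148 g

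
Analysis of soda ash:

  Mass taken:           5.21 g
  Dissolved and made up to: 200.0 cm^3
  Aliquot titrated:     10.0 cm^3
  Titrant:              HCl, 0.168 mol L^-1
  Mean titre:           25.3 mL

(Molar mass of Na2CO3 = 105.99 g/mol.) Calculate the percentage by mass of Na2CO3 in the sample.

86.5 %

Na2CO3 + 2 HCl → 2 NaCl + H2O + CO2
n(HCl) per titration = 0.0253 × 0.168 = 4.25 × 10^-3 mol
From the 1:2 ratio, n(Na2CO3) in each aliquot = 1/2 × 4.25 × 10^-3 = 2.13 × 10^-3 mol
n(Na2CO3) in the whole flask = 2.13 × 10^-3 × 200.0/10.0 = 0.0425 mol
mass of Na2CO3 = 0.0425 × 105.99 = 4.50 g
% Na2CO3 = 4.50 / 5.21 × 100 = 86.5 %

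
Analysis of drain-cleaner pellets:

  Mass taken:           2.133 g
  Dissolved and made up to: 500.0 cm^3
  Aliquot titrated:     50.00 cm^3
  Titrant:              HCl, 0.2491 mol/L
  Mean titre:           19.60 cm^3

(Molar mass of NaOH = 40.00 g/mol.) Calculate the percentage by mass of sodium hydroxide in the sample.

91.56 %

NaOH + HCl → NaCl + H2O
n(HCl) per titration = 0.01960 × 0.2491 = 4.882 × 10^-3 mol
n(NaOH) in each aliquot = 4.882 × 10^-3 mol (1:1 ratio)
n(NaOH) in the whole flask = 4.882 × 10^-3 × 500.0/50.00 = 0.04882 mol
mass of NaOH = 0.04882 × 40.00 = 1.953 g
% NaOH = 1.953 / 2.133 × 100 = 91.56 %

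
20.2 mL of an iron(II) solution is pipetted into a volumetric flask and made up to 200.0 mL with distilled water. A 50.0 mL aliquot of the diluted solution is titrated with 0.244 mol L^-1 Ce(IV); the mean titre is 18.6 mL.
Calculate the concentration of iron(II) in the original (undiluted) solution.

Ce^4+ + Fe^2+ → Ce^3+ + Fe^3+
n(Ce4+) = 0.0186 × 0.244 = 4.54 × 10^-3 mol
n(Fe2+) in the aliquot = 4.54 × 10^-3 mol (1:1 ratio)
[Fe2+]_dilute = 4.54 × 10^-3 / 0.0500 = 0.0908 mol/L
Dilution factor = 200.0 / 20.2 = 9.901
[Fe2+]_stock = 0.0908 × 9.901 = 0.899 mol/L

0.899 mol/L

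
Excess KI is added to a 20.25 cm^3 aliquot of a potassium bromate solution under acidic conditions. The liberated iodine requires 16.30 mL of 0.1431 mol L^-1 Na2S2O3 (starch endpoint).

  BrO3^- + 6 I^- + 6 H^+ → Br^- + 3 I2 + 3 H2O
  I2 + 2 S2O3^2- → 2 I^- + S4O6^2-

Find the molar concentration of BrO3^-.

0.01920 mol/L

n(S2O3^2-) = 0.01630 × 0.1431 = 2.333 × 10^-3 mol
n(I2) = n(S2O3^2-)/2 = 1.166 × 10^-3 mol
From the 1:3 ratio, n(BrO3^-) in the aliquot = 1/3 × 1.166 × 10^-3 = 3.888 × 10^-4 mol
[BrO3^-] = 3.888 × 10^-4 / 0.02025 = 0.01920 mol/L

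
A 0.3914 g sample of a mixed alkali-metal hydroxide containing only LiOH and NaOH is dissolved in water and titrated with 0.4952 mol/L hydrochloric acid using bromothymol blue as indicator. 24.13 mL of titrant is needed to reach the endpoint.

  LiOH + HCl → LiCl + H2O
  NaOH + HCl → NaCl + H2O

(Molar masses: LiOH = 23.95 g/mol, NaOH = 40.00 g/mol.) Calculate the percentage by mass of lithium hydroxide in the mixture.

33.00 %

n(HCl) = 0.02413 × 0.4952 = 0.01195 mol
Let x = n(LiOH), y = n(NaOH).
Titrant: 1x + 1y = 0.01195;  mass: 23.95x + 40.00y = 0.3914
Solving, x = 5.394 × 10^-3 mol, y = 6.556 × 10^-3 mol
mass of LiOH = 5.394 × 10^-3 × 23.95 = 0.1292 g
% LiOH = 0.1292 / 0.3914 × 100 = 33.00 %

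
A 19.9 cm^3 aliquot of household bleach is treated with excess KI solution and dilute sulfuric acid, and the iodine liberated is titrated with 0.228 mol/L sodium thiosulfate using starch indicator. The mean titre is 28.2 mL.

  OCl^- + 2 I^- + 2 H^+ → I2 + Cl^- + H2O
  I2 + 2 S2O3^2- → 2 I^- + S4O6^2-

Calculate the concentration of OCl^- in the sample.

n(S2O3^2-) = 0.0282 × 0.228 = 6.43 × 10^-3 mol
n(I2) = n(S2O3^2-)/2 = 3.21 × 10^-3 mol
n(OCl^-) in the aliquot = 3.21 × 10^-3 mol (1:1 ratio)
[OCl^-] = 3.21 × 10^-3 / 0.0199 = 0.162 mol/L

0.162 mol/L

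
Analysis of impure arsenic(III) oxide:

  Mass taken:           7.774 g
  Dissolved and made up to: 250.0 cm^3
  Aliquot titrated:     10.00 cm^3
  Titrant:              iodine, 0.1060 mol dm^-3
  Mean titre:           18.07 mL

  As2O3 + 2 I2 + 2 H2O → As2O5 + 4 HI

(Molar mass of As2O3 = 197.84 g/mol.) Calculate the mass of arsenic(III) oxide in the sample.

n(I2) per titration = 0.01807 × 0.1060 = 1.915 × 10^-3 mol
From the 1:2 ratio, n(As2O3) in each aliquot = 1/2 × 1.915 × 10^-3 = 9.577 × 10^-4 mol
n(As2O3) in the whole flask = 9.577 × 10^-4 × 250.0/10.00 = 0.02394 mol
mass of As2O3 = 0.02394 × 197.84 = 4.737 g

4.737 g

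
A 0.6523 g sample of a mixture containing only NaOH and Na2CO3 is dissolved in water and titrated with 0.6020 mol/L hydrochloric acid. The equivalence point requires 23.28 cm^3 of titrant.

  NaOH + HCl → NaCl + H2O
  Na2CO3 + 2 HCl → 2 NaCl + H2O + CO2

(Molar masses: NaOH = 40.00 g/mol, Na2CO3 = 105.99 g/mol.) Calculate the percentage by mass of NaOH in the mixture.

42.66 %

n(HCl) = 0.02328 × 0.6020 = 0.01401 mol
Let x = n(NaOH), y = n(Na2CO3).
Titrant: 1x + 2y = 0.01401;  mass: 40.00x + 105.99y = 0.6523
Solving, x = 6.957 × 10^-3 mol, y = 3.529 × 10^-3 mol
mass of NaOH = 6.957 × 10^-3 × 40.00 = 0.2783 g
% NaOH = 0.2783 / 0.6523 × 100 = 42.66 %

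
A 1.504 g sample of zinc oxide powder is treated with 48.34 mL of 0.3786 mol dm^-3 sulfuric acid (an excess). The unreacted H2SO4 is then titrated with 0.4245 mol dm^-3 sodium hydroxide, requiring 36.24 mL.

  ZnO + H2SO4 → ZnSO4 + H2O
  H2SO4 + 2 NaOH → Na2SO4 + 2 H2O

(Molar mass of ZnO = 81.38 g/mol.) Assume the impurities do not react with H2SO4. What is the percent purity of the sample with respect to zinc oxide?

57.41 %

n(H2SO4) added = 0.04834 × 0.3786 = 0.01830 mol
n(NaOH) used in back-titration = 0.03624 × 0.4245 = 0.01538 mol
From the 1:2 ratio, n(H2SO4) left over = 1/2 × 0.01538 = 7.692 × 10^-3 mol
n(H2SO4) consumed by analyte = 0.01830 − 7.692 × 10^-3 = 0.01061 mol
n(ZnO) = 0.01061 mol (1:1 ratio)
mass of ZnO = 0.01061 × 81.38 = 0.8634 g
% ZnO = 0.8634 / 1.504 × 100 = 57.41 %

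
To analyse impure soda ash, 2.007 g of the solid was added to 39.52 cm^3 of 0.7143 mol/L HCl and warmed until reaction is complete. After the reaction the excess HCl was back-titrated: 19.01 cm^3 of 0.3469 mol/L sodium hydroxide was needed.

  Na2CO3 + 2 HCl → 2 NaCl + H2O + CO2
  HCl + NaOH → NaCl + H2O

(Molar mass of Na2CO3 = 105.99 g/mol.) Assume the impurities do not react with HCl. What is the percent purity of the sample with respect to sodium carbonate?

n(HCl) added = 0.03952 × 0.7143 = 0.02823 mol
n(NaOH) used in back-titration = 0.01901 × 0.3469 = 6.595 × 10^-3 mol
n(HCl) left over = 6.595 × 10^-3 mol (1:1 ratio)
n(HCl) consumed by analyte = 0.02823 − 6.595 × 10^-3 = 0.02163 mol
From the 1:2 ratio, n(Na2CO3) = 1/2 × 0.02163 = 0.01082 mol
mass of Na2CO3 = 0.01082 × 105.99 = 1.147 g
% Na2CO3 = 1.147 / 2.007 × 100 = 57.13 %

57.13 %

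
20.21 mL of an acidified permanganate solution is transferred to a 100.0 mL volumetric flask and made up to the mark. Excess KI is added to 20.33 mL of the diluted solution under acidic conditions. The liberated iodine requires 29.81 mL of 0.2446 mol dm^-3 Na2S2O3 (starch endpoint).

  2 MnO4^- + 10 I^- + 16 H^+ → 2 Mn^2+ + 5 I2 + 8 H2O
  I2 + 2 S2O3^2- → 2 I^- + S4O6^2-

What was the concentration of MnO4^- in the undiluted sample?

0.3549 mol/L

n(S2O3^2-) = 0.02981 × 0.2446 = 7.292 × 10^-3 mol
n(I2) = n(S2O3^2-)/2 = 3.646 × 10^-3 mol
From the 2:5 ratio, n(MnO4^-) in the aliquot = 2/5 × 3.646 × 10^-3 = 1.458 × 10^-3 mol
[MnO4^-]_dilute = 1.458 × 10^-3 / 0.02033 = 0.07173 mol/L
[MnO4^-]_original = 0.07173 × 100.0/20.21 = 0.3549 mol/L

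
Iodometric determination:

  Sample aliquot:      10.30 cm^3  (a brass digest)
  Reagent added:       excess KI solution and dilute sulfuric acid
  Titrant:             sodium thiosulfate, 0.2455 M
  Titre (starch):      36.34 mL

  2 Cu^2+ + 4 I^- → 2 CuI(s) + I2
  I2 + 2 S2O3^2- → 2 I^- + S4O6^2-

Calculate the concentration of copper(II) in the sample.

n(S2O3^2-) = 0.03634 × 0.2455 = 8.921 × 10^-3 mol
n(I2) = n(S2O3^2-)/2 = 4.461 × 10^-3 mol
From the 2:1 ratio, n(Cu2+) in the aliquot = 2/1 × 4.461 × 10^-3 = 8.921 × 10^-3 mol
[Cu2+] = 8.921 × 10^-3 / 0.01030 = 0.8662 mol/L

0.8662 M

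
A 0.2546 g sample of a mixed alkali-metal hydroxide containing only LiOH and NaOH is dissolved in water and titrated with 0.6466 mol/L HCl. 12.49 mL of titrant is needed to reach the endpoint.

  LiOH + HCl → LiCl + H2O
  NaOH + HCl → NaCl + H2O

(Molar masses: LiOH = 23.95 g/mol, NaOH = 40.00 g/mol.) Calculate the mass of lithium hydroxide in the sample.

0.1021 g

n(HCl) = 0.01249 × 0.6466 = 8.076 × 10^-3 mol
Let x = n(LiOH), y = n(NaOH).
Titrant: 1x + 1y = 8.076 × 10^-3;  mass: 23.95x + 40.00y = 0.2546
Solving, x = 4.264 × 10^-3 mol, y = 3.812 × 10^-3 mol
mass of LiOH = 4.264 × 10^-3 × 23.95 = 0.1021 g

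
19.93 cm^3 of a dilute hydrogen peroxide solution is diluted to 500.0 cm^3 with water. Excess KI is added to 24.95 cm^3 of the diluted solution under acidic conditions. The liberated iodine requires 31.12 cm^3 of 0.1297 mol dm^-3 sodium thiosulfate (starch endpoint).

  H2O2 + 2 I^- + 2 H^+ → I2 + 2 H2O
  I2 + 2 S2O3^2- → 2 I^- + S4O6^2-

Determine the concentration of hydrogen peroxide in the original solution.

2.029 mol/L

n(S2O3^2-) = 0.03112 × 0.1297 = 4.036 × 10^-3 mol
n(I2) = n(S2O3^2-)/2 = 2.018 × 10^-3 mol
n(H2O2) in the aliquot = 2.018 × 10^-3 mol (1:1 ratio)
[H2O2]_dilute = 2.018 × 10^-3 / 0.02495 = 0.08089 mol/L
[H2O2]_original = 0.08089 × 500.0/19.93 = 2.029 mol/L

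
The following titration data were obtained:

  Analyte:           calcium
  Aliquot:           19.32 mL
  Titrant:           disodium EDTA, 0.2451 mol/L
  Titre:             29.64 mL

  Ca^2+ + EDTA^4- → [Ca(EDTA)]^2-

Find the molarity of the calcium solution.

0.3760 mol/L

n(EDTA) = 0.02964 L × 0.2451 mol/L = 7.265 × 10^-3 mol
n(Ca2+) = 7.265 × 10^-3 mol (1:1 mole ratio)
[Ca2+] = 7.265 × 10^-3 mol / 0.01932 L = 0.3760 mol/L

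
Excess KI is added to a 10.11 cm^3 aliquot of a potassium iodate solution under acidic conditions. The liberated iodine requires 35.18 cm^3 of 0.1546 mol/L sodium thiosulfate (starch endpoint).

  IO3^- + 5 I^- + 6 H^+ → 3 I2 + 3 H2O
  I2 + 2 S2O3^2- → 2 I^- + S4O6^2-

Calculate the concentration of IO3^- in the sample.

0.08966 mol/L

n(S2O3^2-) = 0.03518 × 0.1546 = 5.439 × 10^-3 mol
n(I2) = n(S2O3^2-)/2 = 2.719 × 10^-3 mol
From the 1:3 ratio, n(IO3^-) in the aliquot = 1/3 × 2.719 × 10^-3 = 9.065 × 10^-4 mol
[IO3^-] = 9.065 × 10^-4 / 0.01011 = 0.08966 mol/L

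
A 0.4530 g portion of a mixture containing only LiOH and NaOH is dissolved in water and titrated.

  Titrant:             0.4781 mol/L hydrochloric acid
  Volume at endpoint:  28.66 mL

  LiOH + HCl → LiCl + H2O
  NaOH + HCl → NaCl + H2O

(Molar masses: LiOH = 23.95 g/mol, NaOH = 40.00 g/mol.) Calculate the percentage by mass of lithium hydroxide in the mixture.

n(HCl) = 0.02866 × 0.4781 = 0.01370 mol
Let x = n(LiOH), y = n(NaOH).
Titrant: 1x + 1y = 0.01370;  mass: 23.95x + 40.00y = 0.4530
Solving, x = 5.925 × 10^-3 mol, y = 7.777 × 10^-3 mol
mass of LiOH = 5.925 × 10^-3 × 23.95 = 0.1419 g
% LiOH = 0.1419 / 0.4530 × 100 = 31.32 %

31.32 %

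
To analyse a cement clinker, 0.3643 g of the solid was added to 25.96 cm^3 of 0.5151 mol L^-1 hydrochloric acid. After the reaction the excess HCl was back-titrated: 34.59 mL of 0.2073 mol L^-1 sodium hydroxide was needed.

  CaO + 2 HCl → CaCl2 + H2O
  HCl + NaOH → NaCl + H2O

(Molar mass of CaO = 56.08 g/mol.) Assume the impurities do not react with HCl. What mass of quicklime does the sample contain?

n(HCl) added = 0.02596 × 0.5151 = 0.01337 mol
n(NaOH) used in back-titration = 0.03459 × 0.2073 = 7.171 × 10^-3 mol
n(HCl) left over = 7.171 × 10^-3 mol (1:1 ratio)
n(HCl) consumed by analyte = 0.01337 − 7.171 × 10^-3 = 6.201 × 10^-3 mol
From the 1:2 ratio, n(CaO) = 1/2 × 6.201 × 10^-3 = 3.101 × 10^-3 mol
mass of CaO = 3.101 × 10^-3 × 56.08 = 0.1739 g

0.1739 g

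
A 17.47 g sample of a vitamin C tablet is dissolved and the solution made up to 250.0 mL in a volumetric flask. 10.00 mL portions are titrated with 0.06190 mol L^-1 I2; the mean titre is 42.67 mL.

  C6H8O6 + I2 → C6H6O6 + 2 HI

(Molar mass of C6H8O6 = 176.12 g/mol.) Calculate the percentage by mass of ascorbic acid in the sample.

n(I2) per titration = 0.04267 × 0.06190 = 2.641 × 10^-3 mol
n(C6H8O6) in each aliquot = 2.641 × 10^-3 mol (1:1 ratio)
n(C6H8O6) in the whole flask = 2.641 × 10^-3 × 250.0/10.00 = 0.06603 mol
mass of C6H8O6 = 0.06603 × 176.12 = 11.63 g
% C6H8O6 = 11.63 / 17.47 × 100 = 66.57 %

66.57 %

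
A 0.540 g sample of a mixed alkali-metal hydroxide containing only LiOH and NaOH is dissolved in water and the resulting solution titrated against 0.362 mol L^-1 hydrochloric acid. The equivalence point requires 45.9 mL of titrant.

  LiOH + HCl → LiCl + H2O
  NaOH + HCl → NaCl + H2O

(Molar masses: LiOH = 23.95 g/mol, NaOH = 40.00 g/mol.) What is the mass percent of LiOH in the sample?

n(HCl) = 0.0459 × 0.362 = 0.0166 mol
Let x = n(LiOH), y = n(NaOH).
Titrant: 1x + 1y = 0.0166;  mass: 23.95x + 40.00y = 0.540
Solving, x = 7.77 × 10^-3 mol, y = 8.85 × 10^-3 mol
mass of LiOH = 7.77 × 10^-3 × 23.95 = 0.186 g
% LiOH = 0.186 / 0.540 × 100 = 34.4 %

34.4 %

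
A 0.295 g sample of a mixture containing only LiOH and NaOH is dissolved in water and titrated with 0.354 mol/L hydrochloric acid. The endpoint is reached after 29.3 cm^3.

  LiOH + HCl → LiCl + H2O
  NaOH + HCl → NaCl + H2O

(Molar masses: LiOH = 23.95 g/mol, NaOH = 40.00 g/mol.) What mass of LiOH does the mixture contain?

n(HCl) = 0.0293 × 0.354 = 0.0104 mol
Let x = n(LiOH), y = n(NaOH).
Titrant: 1x + 1y = 0.0104;  mass: 23.95x + 40.00y = 0.295
Solving, x = 7.47 × 10^-3 mol, y = 2.90 × 10^-3 mol
mass of LiOH = 7.47 × 10^-3 × 23.95 = 0.179 g

0.179 g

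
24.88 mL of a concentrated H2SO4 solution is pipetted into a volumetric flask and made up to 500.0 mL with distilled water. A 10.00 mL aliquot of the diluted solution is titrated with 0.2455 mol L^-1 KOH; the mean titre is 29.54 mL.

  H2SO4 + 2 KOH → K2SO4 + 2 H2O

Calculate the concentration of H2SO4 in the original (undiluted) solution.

n(KOH) = 0.02954 × 0.2455 = 7.252 × 10^-3 mol
From the 1:2 ratio, n(H2SO4) in the aliquot = 1/2 × 7.252 × 10^-3 = 3.626 × 10^-3 mol
[H2SO4]_dilute = 3.626 × 10^-3 / 0.01000 = 0.3626 mol/L
Dilution factor = 500.0 / 24.88 = 20.10
[H2SO4]_stock = 0.3626 × 20.10 = 7.287 mol/L

7.287 mol/L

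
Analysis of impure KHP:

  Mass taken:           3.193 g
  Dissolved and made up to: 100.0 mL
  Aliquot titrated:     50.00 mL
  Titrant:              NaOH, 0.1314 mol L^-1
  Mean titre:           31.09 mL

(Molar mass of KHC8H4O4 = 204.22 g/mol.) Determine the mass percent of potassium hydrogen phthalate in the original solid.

52.26 %

KHC8H4O4 + NaOH → KNaC8H4O4 + H2O
n(NaOH) per titration = 0.03109 × 0.1314 = 4.085 × 10^-3 mol
n(KHC8H4O4) in each aliquot = 4.085 × 10^-3 mol (1:1 ratio)
n(KHC8H4O4) in the whole flask = 4.085 × 10^-3 × 100.0/50.00 = 8.170 × 10^-3 mol
mass of KHC8H4O4 = 8.170 × 10^-3 × 204.22 = 1.669 g
% KHC8H4O4 = 1.669 / 3.193 × 100 = 52.26 %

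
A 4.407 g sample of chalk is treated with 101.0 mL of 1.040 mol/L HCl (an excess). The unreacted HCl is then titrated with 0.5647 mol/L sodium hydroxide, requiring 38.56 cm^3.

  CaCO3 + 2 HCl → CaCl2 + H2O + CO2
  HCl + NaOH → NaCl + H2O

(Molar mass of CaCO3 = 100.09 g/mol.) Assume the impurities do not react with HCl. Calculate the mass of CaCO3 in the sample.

4.167 g

n(HCl) added = 0.1010 × 1.040 = 0.1050 mol
n(NaOH) used in back-titration = 0.03856 × 0.5647 = 0.02177 mol
n(HCl) left over = 0.02177 mol (1:1 ratio)
n(HCl) consumed by analyte = 0.1050 − 0.02177 = 0.08327 mol
From the 1:2 ratio, n(CaCO3) = 1/2 × 0.08327 = 0.04163 mol
mass of CaCO3 = 0.04163 × 100.09 = 4.167 g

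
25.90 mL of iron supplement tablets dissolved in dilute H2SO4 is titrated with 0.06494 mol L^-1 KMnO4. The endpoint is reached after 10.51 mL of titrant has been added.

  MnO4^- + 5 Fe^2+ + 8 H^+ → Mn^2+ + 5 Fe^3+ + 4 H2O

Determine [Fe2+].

n(KMnO4) = 0.01051 L × 0.06494 mol/L = 6.825 × 10^-4 mol
From the 5:1 mole ratio, n(Fe2+) = 5/1 × 6.825 × 10^-4 = 3.413 × 10^-3 mol
[Fe2+] = 3.413 × 10^-3 mol / 0.02590 L = 0.1318 mol/L

0.1318 mol/L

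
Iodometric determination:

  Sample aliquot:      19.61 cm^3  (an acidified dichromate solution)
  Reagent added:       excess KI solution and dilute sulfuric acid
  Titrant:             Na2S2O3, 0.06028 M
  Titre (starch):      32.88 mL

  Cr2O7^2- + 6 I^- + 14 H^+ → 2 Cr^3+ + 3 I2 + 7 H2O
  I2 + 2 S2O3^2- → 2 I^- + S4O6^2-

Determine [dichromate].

n(S2O3^2-) = 0.03288 × 0.06028 = 1.982 × 10^-3 mol
n(I2) = n(S2O3^2-)/2 = 9.910 × 10^-4 mol
From the 1:3 ratio, n(Cr2O7^2-) in the aliquot = 1/3 × 9.910 × 10^-4 = 3.303 × 10^-4 mol
[Cr2O7^2-] = 3.303 × 10^-4 / 0.01961 = 0.01685 mol/L

0.01685 M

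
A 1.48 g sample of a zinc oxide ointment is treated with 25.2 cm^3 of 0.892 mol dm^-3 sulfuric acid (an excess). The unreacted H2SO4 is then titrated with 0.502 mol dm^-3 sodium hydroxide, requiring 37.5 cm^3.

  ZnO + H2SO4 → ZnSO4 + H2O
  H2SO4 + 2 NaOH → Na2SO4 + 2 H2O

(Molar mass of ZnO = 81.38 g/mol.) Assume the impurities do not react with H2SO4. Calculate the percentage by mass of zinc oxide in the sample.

71.8 %

n(H2SO4) added = 0.0252 × 0.892 = 0.0225 mol
n(NaOH) used in back-titration = 0.0375 × 0.502 = 0.0188 mol
From the 1:2 ratio, n(H2SO4) left over = 1/2 × 0.0188 = 9.41 × 10^-3 mol
n(H2SO4) consumed by analyte = 0.0225 − 9.41 × 10^-3 = 0.0131 mol
n(ZnO) = 0.0131 mol (1:1 ratio)
mass of ZnO = 0.0131 × 81.38 = 1.06 g
% ZnO = 1.06 / 1.48 × 100 = 71.8 %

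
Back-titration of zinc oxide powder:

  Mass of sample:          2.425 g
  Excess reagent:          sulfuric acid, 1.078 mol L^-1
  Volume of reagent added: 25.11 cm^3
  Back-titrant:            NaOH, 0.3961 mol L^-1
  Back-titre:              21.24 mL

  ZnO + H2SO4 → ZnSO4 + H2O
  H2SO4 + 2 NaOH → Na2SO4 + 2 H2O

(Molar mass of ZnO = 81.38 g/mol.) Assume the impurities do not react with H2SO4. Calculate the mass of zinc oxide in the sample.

n(H2SO4) added = 0.02511 × 1.078 = 0.02707 mol
n(NaOH) used in back-titration = 0.02124 × 0.3961 = 8.413 × 10^-3 mol
From the 1:2 ratio, n(H2SO4) left over = 1/2 × 8.413 × 10^-3 = 4.207 × 10^-3 mol
n(H2SO4) consumed by analyte = 0.02707 − 4.207 × 10^-3 = 0.02286 mol
n(ZnO) = 0.02286 mol (1:1 ratio)
mass of ZnO = 0.02286 × 81.38 = 1.861 g

1.861 g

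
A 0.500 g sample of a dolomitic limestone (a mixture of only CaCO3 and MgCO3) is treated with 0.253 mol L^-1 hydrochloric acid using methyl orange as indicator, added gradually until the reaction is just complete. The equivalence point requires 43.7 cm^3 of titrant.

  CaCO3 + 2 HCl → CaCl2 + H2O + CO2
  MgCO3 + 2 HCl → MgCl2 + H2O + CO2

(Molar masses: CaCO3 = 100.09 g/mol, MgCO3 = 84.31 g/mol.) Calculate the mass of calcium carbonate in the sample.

0.215 g

n(HCl) = 0.0437 × 0.253 = 0.0111 mol
Let x = n(CaCO3), y = n(MgCO3).
Titrant: 2x + 2y = 0.0111;  mass: 100.09x + 84.31y = 0.500
Solving, x = 2.15 × 10^-3 mol, y = 3.38 × 10^-3 mol
mass of CaCO3 = 2.15 × 10^-3 × 100.09 = 0.215 g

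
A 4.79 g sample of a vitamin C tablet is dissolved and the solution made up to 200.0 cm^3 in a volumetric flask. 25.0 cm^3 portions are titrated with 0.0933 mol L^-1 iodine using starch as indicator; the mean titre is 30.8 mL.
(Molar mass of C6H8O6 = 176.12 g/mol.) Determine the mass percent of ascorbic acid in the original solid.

84.5 %

C6H8O6 + I2 → C6H6O6 + 2 HI
n(I2) per titration = 0.0308 × 0.0933 = 2.87 × 10^-3 mol
n(C6H8O6) in each aliquot = 2.87 × 10^-3 mol (1:1 ratio)
n(C6H8O6) in the whole flask = 2.87 × 10^-3 × 200.0/25.0 = 0.0230 mol
mass of C6H8O6 = 0.0230 × 176.12 = 4.05 g
% C6H8O6 = 4.05 / 4.79 × 100 = 84.5 %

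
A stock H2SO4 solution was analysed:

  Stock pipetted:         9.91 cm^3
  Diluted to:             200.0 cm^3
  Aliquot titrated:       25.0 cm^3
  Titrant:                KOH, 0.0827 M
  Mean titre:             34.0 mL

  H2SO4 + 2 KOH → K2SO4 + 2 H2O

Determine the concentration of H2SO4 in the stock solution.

n(KOH) = 0.0340 × 0.0827 = 2.81 × 10^-3 mol
From the 1:2 ratio, n(H2SO4) in the aliquot = 1/2 × 2.81 × 10^-3 = 1.41 × 10^-3 mol
[H2SO4]_dilute = 1.41 × 10^-3 / 0.0250 = 0.0562 mol/L
Dilution factor = 200.0 / 9.91 = 20.18
[H2SO4]_stock = 0.0562 × 20.18 = 1.13 mol/L

1.13 M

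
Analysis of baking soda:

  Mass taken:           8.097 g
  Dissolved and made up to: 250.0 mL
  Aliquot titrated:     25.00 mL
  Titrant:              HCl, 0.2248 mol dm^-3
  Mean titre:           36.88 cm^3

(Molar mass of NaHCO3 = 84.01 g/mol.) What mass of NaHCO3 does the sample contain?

NaHCO3 + HCl → NaCl + H2O + CO2
n(HCl) per titration = 0.03688 × 0.2248 = 8.291 × 10^-3 mol
n(NaHCO3) in each aliquot = 8.291 × 10^-3 mol (1:1 ratio)
n(NaHCO3) in the whole flask = 8.291 × 10^-3 × 250.0/25.00 = 0.08291 mol
mass of NaHCO3 = 0.08291 × 84.01 = 6.965 g

6.965 g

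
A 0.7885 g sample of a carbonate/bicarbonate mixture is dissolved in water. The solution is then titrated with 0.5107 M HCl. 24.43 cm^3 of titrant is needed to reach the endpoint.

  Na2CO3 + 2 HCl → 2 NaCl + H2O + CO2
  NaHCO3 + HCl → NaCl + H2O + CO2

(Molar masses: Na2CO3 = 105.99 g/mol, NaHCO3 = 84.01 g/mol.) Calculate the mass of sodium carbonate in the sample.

n(HCl) = 0.02443 × 0.5107 = 0.01248 mol
Let x = n(Na2CO3), y = n(NaHCO3).
Titrant: 2x + 1y = 0.01248;  mass: 105.99x + 84.01y = 0.7885
Solving, x = 4.186 × 10^-3 mol, y = 4.105 × 10^-3 mol
mass of Na2CO3 = 4.186 × 10^-3 × 105.99 = 0.4436 g

0.4436 g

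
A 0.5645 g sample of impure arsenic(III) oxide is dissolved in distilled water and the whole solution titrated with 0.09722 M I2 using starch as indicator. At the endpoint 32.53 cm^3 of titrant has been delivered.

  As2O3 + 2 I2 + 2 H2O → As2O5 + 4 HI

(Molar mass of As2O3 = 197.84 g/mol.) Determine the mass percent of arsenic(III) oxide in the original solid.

55.42 %

n(I2) = 0.03253 L × 0.09722 mol/L = 3.163 × 10^-3 mol
From the 1:2 ratio, n(As2O3) = 1/2 × 3.163 × 10^-3 = 1.581 × 10^-3 mol
mass of As2O3 = 1.581 × 10^-3 × 197.84 g/mol = 0.3128 g
% As2O3 = 0.3128 / 0.5645 × 100 = 55.42 %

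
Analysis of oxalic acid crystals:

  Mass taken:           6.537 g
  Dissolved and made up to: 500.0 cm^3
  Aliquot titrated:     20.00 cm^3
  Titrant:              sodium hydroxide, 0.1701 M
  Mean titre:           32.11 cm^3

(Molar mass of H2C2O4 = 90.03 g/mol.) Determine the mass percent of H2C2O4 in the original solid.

94.03 %

H2C2O4 + 2 NaOH → Na2C2O4 + 2 H2O
n(NaOH) per titration = 0.03211 × 0.1701 = 5.462 × 10^-3 mol
From the 1:2 ratio, n(H2C2O4) in each aliquot = 1/2 × 5.462 × 10^-3 = 2.731 × 10^-3 mol
n(H2C2O4) in the whole flask = 2.731 × 10^-3 × 500.0/20.00 = 0.06827 mol
mass of H2C2O4 = 0.06827 × 90.03 = 6.147 g
% H2C2O4 = 6.147 / 6.537 × 100 = 94.03 %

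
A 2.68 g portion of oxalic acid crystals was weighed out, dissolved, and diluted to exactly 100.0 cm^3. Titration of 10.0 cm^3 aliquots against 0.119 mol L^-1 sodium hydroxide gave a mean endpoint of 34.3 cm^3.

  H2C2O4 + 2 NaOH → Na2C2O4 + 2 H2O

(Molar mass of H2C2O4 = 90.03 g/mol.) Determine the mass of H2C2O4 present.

1.84 g

n(NaOH) per titration = 0.0343 × 0.119 = 4.08 × 10^-3 mol
From the 1:2 ratio, n(H2C2O4) in each aliquot = 1/2 × 4.08 × 10^-3 = 2.04 × 10^-3 mol
n(H2C2O4) in the whole flask = 2.04 × 10^-3 × 100.0/10.0 = 0.0204 mol
mass of H2C2O4 = 0.0204 × 90.03 = 1.84 g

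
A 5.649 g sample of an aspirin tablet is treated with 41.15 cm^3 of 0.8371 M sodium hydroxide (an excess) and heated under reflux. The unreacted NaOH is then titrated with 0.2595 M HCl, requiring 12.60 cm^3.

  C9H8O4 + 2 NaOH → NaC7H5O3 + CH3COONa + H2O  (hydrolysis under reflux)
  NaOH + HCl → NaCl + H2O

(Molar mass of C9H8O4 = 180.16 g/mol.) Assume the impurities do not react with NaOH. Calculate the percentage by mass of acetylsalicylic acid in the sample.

49.72 %

n(NaOH) added = 0.04115 × 0.8371 = 0.03445 mol
n(HCl) used in back-titration = 0.01260 × 0.2595 = 3.270 × 10^-3 mol
n(NaOH) left over = 3.270 × 10^-3 mol (1:1 ratio)
n(NaOH) consumed by analyte = 0.03445 − 3.270 × 10^-3 = 0.03118 mol
From the 1:2 ratio, n(C9H8O4) = 1/2 × 0.03118 = 0.01559 mol
mass of C9H8O4 = 0.01559 × 180.16 = 2.808 g
% C9H8O4 = 2.808 / 5.649 × 100 = 49.72 %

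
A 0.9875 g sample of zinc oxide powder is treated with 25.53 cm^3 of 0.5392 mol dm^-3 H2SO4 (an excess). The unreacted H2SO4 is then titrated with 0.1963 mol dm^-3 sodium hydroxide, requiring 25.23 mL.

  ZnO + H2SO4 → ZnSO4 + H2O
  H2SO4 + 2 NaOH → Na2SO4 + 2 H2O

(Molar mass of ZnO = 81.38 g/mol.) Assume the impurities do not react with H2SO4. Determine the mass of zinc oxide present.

0.9187 g

n(H2SO4) added = 0.02553 × 0.5392 = 0.01377 mol
n(NaOH) used in back-titration = 0.02523 × 0.1963 = 4.953 × 10^-3 mol
From the 1:2 ratio, n(H2SO4) left over = 1/2 × 4.953 × 10^-3 = 2.476 × 10^-3 mol
n(H2SO4) consumed by analyte = 0.01377 − 2.476 × 10^-3 = 0.01129 mol
n(ZnO) = 0.01129 mol (1:1 ratio)
mass of ZnO = 0.01129 × 81.38 = 0.9187 g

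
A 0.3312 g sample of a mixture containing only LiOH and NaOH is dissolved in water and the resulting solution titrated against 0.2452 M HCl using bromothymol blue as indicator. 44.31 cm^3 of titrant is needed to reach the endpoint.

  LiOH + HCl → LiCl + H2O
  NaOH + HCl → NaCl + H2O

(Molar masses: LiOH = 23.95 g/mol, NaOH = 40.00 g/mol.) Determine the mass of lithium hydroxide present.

0.1543 g

n(HCl) = 0.04431 × 0.2452 = 0.01086 mol
Let x = n(LiOH), y = n(NaOH).
Titrant: 1x + 1y = 0.01086;  mass: 23.95x + 40.00y = 0.3312
Solving, x = 6.442 × 10^-3 mol, y = 4.423 × 10^-3 mol
mass of LiOH = 6.442 × 10^-3 × 23.95 = 0.1543 g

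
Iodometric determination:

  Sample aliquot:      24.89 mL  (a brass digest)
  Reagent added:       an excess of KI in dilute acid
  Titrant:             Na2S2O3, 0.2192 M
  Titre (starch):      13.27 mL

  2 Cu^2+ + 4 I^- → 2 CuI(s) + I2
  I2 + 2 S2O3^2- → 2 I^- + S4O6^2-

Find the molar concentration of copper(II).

n(S2O3^2-) = 0.01327 × 0.2192 = 2.909 × 10^-3 mol
n(I2) = n(S2O3^2-)/2 = 1.454 × 10^-3 mol
From the 2:1 ratio, n(Cu2+) in the aliquot = 2/1 × 1.454 × 10^-3 = 2.909 × 10^-3 mol
[Cu2+] = 2.909 × 10^-3 / 0.02489 = 0.1169 mol/L

0.1169 M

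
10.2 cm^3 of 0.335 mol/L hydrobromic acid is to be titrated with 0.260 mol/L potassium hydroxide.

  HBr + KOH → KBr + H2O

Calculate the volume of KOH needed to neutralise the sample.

n(HBr) = 0.0102 L × 0.335 mol/L = 3.42 × 10^-3 mol
n(KOH) = 3.42 × 10^-3 mol (1:1 stoichiometry)
V(KOH) = 3.42 × 10^-3 mol / 0.260 mol/L = 0.0131 L = 13.1 mL

13.1 mL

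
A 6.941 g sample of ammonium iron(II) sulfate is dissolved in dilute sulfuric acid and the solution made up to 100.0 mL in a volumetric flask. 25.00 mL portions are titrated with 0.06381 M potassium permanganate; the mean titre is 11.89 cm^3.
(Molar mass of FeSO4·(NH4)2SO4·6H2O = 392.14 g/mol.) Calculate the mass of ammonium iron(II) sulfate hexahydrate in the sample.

MnO4^- + 5 Fe^2+ + 8 H^+ → Mn^2+ + 5 Fe^3+ + 4 H2O
n(KMnO4) per titration = 0.01189 × 0.06381 = 7.587 × 10^-4 mol
From the 5:1 ratio, n(FeSO4·(NH4)2SO4·6H2O) in each aliquot = 5/1 × 7.587 × 10^-4 = 3.794 × 10^-3 mol
n(FeSO4·(NH4)2SO4·6H2O) in the whole flask = 3.794 × 10^-3 × 100.0/25.00 = 0.01517 mol
mass of FeSO4·(NH4)2SO4·6H2O = 0.01517 × 392.14 = 5.950 g

5.950 g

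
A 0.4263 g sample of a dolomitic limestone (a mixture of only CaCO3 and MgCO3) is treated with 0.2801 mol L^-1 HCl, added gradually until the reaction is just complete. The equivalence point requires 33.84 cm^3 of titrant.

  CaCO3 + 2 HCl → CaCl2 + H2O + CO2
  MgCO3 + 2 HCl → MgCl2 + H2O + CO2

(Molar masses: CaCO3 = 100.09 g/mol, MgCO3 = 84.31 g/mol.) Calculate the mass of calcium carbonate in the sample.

n(HCl) = 0.03384 × 0.2801 = 9.479 × 10^-3 mol
Let x = n(CaCO3), y = n(MgCO3).
Titrant: 2x + 2y = 9.479 × 10^-3;  mass: 100.09x + 84.31y = 0.4263
Solving, x = 1.694 × 10^-3 mol, y = 3.045 × 10^-3 mol
mass of CaCO3 = 1.694 × 10^-3 × 100.09 = 0.1695 g

0.1695 g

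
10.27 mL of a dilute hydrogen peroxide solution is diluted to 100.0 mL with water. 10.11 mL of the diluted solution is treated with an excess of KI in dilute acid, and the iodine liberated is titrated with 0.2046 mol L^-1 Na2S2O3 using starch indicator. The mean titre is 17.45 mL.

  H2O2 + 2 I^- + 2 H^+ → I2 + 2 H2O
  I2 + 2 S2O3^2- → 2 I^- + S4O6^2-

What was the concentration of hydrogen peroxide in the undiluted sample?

1.719 mol/L

n(S2O3^2-) = 0.01745 × 0.2046 = 3.570 × 10^-3 mol
n(I2) = n(S2O3^2-)/2 = 1.785 × 10^-3 mol
n(H2O2) in the aliquot = 1.785 × 10^-3 mol (1:1 ratio)
[H2O2]_dilute = 1.785 × 10^-3 / 0.01011 = 0.1766 mol/L
[H2O2]_original = 0.1766 × 100.0/10.27 = 1.719 mol/L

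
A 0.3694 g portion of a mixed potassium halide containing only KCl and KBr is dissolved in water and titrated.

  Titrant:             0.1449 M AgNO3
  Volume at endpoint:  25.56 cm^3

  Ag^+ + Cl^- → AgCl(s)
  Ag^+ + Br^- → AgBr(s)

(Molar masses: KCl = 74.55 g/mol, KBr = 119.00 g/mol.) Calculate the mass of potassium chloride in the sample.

n(AgNO3) = 0.02556 × 0.1449 = 3.704 × 10^-3 mol
Let x = n(KCl), y = n(KBr).
Titrant: 1x + 1y = 3.704 × 10^-3;  mass: 74.55x + 119.00y = 0.3694
Solving, x = 1.605 × 10^-3 mol, y = 2.099 × 10^-3 mol
mass of KCl = 1.605 × 10^-3 × 74.55 = 0.1196 g

0.1196 g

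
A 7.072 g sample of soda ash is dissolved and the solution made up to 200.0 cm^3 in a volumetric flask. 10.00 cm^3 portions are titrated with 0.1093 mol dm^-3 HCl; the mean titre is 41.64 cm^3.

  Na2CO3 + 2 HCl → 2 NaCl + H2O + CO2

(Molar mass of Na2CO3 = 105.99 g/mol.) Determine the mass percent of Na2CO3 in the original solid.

n(HCl) per titration = 0.04164 × 0.1093 = 4.551 × 10^-3 mol
From the 1:2 ratio, n(Na2CO3) in each aliquot = 1/2 × 4.551 × 10^-3 = 2.276 × 10^-3 mol
n(Na2CO3) in the whole flask = 2.276 × 10^-3 × 200.0/10.00 = 0.04551 mol
mass of Na2CO3 = 0.04551 × 105.99 = 4.824 g
% Na2CO3 = 4.824 / 7.072 × 100 = 68.21 %

68.21 %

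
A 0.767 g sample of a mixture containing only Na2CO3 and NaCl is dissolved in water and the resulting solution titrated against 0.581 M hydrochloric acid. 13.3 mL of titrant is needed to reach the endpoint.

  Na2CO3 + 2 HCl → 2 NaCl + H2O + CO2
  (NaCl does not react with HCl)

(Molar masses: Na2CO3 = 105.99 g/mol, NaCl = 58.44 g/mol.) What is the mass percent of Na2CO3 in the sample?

n(HCl) = 0.0133 × 0.581 = 7.73 × 10^-3 mol
Let x = n(Na2CO3), y = n(NaCl).
Titrant: 2x = 7.73 × 10^-3;  mass: 105.99x + 58.44y = 0.767
Solving, x = 3.86 × 10^-3 mol, y = 6.12 × 10^-3 mol
mass of Na2CO3 = 3.86 × 10^-3 × 105.99 = 0.410 g
% Na2CO3 = 0.410 / 0.767 × 100 = 53.4 %

53.4 %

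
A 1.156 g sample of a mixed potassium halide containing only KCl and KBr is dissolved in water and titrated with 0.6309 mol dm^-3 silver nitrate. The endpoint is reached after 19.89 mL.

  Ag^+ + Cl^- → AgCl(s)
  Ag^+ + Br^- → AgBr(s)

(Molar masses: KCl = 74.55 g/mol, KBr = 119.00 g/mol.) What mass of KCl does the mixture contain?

0.5657 g

n(AgNO3) = 0.01989 × 0.6309 = 0.01255 mol
Let x = n(KCl), y = n(KBr).
Titrant: 1x + 1y = 0.01255;  mass: 74.55x + 119.00y = 1.156
Solving, x = 7.588 × 10^-3 mol, y = 4.961 × 10^-3 mol
mass of KCl = 7.588 × 10^-3 × 74.55 = 0.5657 g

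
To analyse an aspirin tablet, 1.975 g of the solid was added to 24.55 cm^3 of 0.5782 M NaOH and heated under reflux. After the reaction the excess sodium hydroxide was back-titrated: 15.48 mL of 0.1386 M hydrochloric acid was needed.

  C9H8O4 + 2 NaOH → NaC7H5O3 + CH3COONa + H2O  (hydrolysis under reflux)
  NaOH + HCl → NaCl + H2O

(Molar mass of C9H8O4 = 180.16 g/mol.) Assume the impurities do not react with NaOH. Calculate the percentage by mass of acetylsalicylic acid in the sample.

n(NaOH) added = 0.02455 × 0.5782 = 0.01419 mol
n(HCl) used in back-titration = 0.01548 × 0.1386 = 2.146 × 10^-3 mol
n(NaOH) left over = 2.146 × 10^-3 mol (1:1 ratio)
n(NaOH) consumed by analyte = 0.01419 − 2.146 × 10^-3 = 0.01205 mol
From the 1:2 ratio, n(C9H8O4) = 1/2 × 0.01205 = 6.025 × 10^-3 mol
mass of C9H8O4 = 6.025 × 10^-3 × 180.16 = 1.085 g
% C9H8O4 = 1.085 / 1.975 × 100 = 54.96 %

54.96 %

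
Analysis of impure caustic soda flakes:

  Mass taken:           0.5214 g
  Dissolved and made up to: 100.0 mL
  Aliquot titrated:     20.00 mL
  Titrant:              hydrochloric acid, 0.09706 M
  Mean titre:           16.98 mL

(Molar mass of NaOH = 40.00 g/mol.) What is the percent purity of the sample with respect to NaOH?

NaOH + HCl → NaCl + H2O
n(HCl) per titration = 0.01698 × 0.09706 = 1.648 × 10^-3 mol
n(NaOH) in each aliquot = 1.648 × 10^-3 mol (1:1 ratio)
n(NaOH) in the whole flask = 1.648 × 10^-3 × 100.0/20.00 = 8.240 × 10^-3 mol
mass of NaOH = 8.240 × 10^-3 × 40.00 = 0.3296 g
% NaOH = 0.3296 / 0.5214 × 100 = 63.22 %

63.22 %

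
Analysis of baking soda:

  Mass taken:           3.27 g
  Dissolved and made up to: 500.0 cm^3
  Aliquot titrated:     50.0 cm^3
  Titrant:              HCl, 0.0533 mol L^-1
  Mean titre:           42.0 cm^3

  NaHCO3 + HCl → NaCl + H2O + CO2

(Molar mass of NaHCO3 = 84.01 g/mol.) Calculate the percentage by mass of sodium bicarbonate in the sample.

n(HCl) per titration = 0.0420 × 0.0533 = 2.24 × 10^-3 mol
n(NaHCO3) in each aliquot = 2.24 × 10^-3 mol (1:1 ratio)
n(NaHCO3) in the whole flask = 2.24 × 10^-3 × 500.0/50.0 = 0.0224 mol
mass of NaHCO3 = 0.0224 × 84.01 = 1.88 g
% NaHCO3 = 1.88 / 3.27 × 100 = 57.5 %

57.5 %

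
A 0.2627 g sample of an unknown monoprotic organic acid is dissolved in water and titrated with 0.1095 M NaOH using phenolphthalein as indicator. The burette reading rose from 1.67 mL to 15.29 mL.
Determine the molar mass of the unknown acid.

n(NaOH) = 0.01362 L × 0.1095 mol/L = 1.491 × 10^-3 mol
n(HA) = 1.491 × 10^-3 mol (1:1 ratio)
M = m / n = 0.2627 g / 1.491 × 10^-3 mol = 176.1 g/mol

176.1 g/mol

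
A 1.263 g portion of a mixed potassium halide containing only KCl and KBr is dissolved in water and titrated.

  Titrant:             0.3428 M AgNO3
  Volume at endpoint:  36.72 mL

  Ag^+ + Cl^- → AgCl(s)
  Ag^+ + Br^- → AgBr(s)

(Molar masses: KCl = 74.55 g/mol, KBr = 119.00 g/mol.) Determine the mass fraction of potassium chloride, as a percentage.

31.20 %

n(AgNO3) = 0.03672 × 0.3428 = 0.01259 mol
Let x = n(KCl), y = n(KBr).
Titrant: 1x + 1y = 0.01259;  mass: 74.55x + 119.00y = 1.263
Solving, x = 5.285 × 10^-3 mol, y = 7.302 × 10^-3 mol
mass of KCl = 5.285 × 10^-3 × 74.55 = 0.3940 g
% KCl = 0.3940 / 1.263 × 100 = 31.20 %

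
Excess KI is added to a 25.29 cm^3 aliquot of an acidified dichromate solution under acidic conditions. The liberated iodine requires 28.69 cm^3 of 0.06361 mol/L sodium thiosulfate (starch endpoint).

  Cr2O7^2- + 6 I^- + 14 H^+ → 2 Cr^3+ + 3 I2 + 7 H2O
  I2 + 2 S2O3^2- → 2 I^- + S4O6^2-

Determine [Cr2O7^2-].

n(S2O3^2-) = 0.02869 × 0.06361 = 1.825 × 10^-3 mol
n(I2) = n(S2O3^2-)/2 = 9.125 × 10^-4 mol
From the 1:3 ratio, n(Cr2O7^2-) in the aliquot = 1/3 × 9.125 × 10^-4 = 3.042 × 10^-4 mol
[Cr2O7^2-] = 3.042 × 10^-4 / 0.02529 = 0.01203 mol/L

0.01203 mol/L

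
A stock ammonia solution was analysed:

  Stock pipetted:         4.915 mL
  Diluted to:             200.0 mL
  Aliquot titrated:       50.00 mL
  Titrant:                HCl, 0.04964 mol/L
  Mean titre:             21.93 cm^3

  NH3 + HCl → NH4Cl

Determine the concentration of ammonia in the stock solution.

0.8859 mol/L

n(HCl) = 0.02193 × 0.04964 = 1.089 × 10^-3 mol
n(NH3) in the aliquot = 1.089 × 10^-3 mol (1:1 ratio)
[NH3]_dilute = 1.089 × 10^-3 / 0.05000 = 0.02177 mol/L
Dilution factor = 200.0 / 4.915 = 40.69
[NH3]_stock = 0.02177 × 40.69 = 0.8859 mol/L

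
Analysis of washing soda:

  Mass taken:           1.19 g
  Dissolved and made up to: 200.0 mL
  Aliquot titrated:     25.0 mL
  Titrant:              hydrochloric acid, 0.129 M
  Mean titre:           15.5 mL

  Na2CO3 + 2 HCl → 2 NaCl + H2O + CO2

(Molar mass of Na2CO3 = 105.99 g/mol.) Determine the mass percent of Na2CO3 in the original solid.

71.2 %

n(HCl) per titration = 0.0155 × 0.129 = 2.00 × 10^-3 mol
From the 1:2 ratio, n(Na2CO3) in each aliquot = 1/2 × 2.00 × 10^-3 = 10.00 × 10^-4 mol
n(Na2CO3) in the whole flask = 10.00 × 10^-4 × 200.0/25.0 = 8.00 × 10^-3 mol
mass of Na2CO3 = 8.00 × 10^-3 × 105.99 = 0.848 g
% Na2CO3 = 0.848 / 1.19 × 100 = 71.2 %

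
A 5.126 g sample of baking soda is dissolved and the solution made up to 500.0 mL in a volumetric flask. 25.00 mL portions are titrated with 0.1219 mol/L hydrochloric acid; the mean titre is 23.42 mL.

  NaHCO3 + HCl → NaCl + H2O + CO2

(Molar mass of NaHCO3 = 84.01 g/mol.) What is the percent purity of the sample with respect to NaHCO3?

n(HCl) per titration = 0.02342 × 0.1219 = 2.855 × 10^-3 mol
n(NaHCO3) in each aliquot = 2.855 × 10^-3 mol (1:1 ratio)
n(NaHCO3) in the whole flask = 2.855 × 10^-3 × 500.0/25.00 = 0.05710 mol
mass of NaHCO3 = 0.05710 × 84.01 = 4.797 g
% NaHCO3 = 4.797 / 5.126 × 100 = 93.58 %

93.58 %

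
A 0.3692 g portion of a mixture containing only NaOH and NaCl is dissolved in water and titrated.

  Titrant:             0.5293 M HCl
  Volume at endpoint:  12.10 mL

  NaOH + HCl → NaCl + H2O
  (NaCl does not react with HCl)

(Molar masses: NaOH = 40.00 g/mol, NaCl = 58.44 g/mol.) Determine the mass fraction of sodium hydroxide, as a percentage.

69.39 %

n(HCl) = 0.01210 × 0.5293 = 6.405 × 10^-3 mol
Let x = n(NaOH), y = n(NaCl).
Titrant: 1x = 6.405 × 10^-3;  mass: 40.00x + 58.44y = 0.3692
Solving, x = 6.405 × 10^-3 mol, y = 1.934 × 10^-3 mol
mass of NaOH = 6.405 × 10^-3 × 40.00 = 0.2562 g
% NaOH = 0.2562 / 0.3692 × 100 = 69.39 %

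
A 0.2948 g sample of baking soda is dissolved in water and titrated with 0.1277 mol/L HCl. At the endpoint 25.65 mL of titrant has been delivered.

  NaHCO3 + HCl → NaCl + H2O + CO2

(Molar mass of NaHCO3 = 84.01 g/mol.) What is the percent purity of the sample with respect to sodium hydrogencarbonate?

n(HCl) = 0.02565 L × 0.1277 mol/L = 3.276 × 10^-3 mol
n(NaHCO3) = 3.276 × 10^-3 mol (1:1 ratio)
mass of NaHCO3 = 3.276 × 10^-3 × 84.01 g/mol = 0.2752 g
% NaHCO3 = 0.2752 / 0.2948 × 100 = 93.34 %

93.34 %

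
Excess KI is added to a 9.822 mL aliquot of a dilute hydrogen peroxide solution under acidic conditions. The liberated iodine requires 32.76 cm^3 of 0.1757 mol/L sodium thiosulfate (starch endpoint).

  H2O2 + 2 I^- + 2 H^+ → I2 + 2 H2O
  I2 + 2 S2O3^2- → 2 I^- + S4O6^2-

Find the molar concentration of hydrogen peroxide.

n(S2O3^2-) = 0.03276 × 0.1757 = 5.756 × 10^-3 mol
n(I2) = n(S2O3^2-)/2 = 2.878 × 10^-3 mol
n(H2O2) in the aliquot = 2.878 × 10^-3 mol (1:1 ratio)
[H2O2] = 2.878 × 10^-3 / 0.009822 = 0.2930 mol/L

0.2930 mol/L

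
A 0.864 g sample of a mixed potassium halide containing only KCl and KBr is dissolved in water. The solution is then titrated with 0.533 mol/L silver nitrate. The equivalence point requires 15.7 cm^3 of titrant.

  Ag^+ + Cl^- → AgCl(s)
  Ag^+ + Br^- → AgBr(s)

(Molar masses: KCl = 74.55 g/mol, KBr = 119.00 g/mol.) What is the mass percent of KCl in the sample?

n(AgNO3) = 0.0157 × 0.533 = 8.37 × 10^-3 mol
Let x = n(KCl), y = n(KBr).
Titrant: 1x + 1y = 8.37 × 10^-3;  mass: 74.55x + 119.00y = 0.864
Solving, x = 2.97 × 10^-3 mol, y = 5.40 × 10^-3 mol
mass of KCl = 2.97 × 10^-3 × 74.55 = 0.221 g
% KCl = 0.221 / 0.864 × 100 = 25.6 %

25.6 %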